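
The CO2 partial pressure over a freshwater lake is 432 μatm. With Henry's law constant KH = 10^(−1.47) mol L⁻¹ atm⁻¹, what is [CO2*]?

KH = 10^(−1.47) = 3.388×10^-2 mol L⁻¹ atm⁻¹
[CO2*] = KH · pCO2 = 3.388×10^-2 × 432×10^-6 atm = 1.46×10^-5 mol/L

[CO2*] = 14.6 μmol/L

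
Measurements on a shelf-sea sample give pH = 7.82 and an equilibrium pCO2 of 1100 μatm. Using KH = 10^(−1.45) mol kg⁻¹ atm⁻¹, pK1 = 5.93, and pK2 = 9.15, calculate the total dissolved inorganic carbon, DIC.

DIC = 3.21 mmol/kg

[CO2*] = KH · pCO2 = 10^(−1.45) × 1100×10^-6 = 3.903×10^-5 mol/kg
α₀ = 1/(1 + K1/[H⁺] + K1K2/[H⁺]²) = 1/(1 + 10^+1.89 + 10^+0.56) = 0.01216
DIC = [CO2*]/α₀ = 3.903×10^-5 / 0.01216 = 3.21 mmol/kg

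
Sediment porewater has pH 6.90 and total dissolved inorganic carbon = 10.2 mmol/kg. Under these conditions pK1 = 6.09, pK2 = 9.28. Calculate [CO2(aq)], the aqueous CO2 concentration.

α₀ = 1 / (1 + K1/[H⁺] + K1K2/[H⁺]²) = 1 / (1 + 10^+0.81 + 10^-1.57)
   = 1 / (1 + 6.4565 + 0.026915) = 1/7.4835 = 0.1336
[CO2*] = α₀ × DIC = 0.1336 × 10.2 = 1.36 mmol/kg

[CO2*] = 1.36 mmol/kg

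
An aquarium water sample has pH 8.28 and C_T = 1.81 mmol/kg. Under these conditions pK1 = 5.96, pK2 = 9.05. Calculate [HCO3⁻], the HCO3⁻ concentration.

α₁ = 1 / (1 + [H⁺]/K1 + K2/[H⁺]) = 1 / (1 + 10^-2.32 + 10^-0.77)
   = 1 / (1 + 0.0047863 + 0.16982) = 1/1.1746 = 0.8513
[HCO3⁻] = α₁ × DIC = 0.8513 × 1.81 = 1.54 mmol/kg

[HCO3⁻] = 1.54 mmol/kg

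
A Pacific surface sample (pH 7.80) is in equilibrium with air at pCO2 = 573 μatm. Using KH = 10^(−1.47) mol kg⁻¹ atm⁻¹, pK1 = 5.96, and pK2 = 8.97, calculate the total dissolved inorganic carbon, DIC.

DIC = 1.45 mmol/kg

[CO2*] = KH · pCO2 = 10^(−1.47) × 573×10^-6 = 1.942×10^-5 mol/kg
α₀ = 1/(1 + K1/[H⁺] + K1K2/[H⁺]²) = 1/(1 + 10^+1.84 + 10^+0.67) = 0.01336
DIC = [CO2*]/α₀ = 1.942×10^-5 / 0.01336 = 1.45 mmol/kg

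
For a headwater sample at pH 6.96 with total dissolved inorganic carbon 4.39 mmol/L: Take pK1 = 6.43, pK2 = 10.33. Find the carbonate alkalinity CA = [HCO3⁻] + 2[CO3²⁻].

CA = 3.39 mmol/L

CA = [HCO3⁻] + 2[CO3²⁻] = (α₁ + 2α₂)·DIC
At pH 6.96: [H⁺]/K1 = 10^-0.53 = 0.29512, K2/[H⁺] = 10^-3.37 = 0.00042658
α₁ = 1/(1 + 0.29512 + 0.00042658) = 1/1.2955 = 0.7719; α₂ = α₁·K2/[H⁺] = 0.0003293
α₁ + 2α₂ = 0.7725
CA = 0.7725 × 4.39 = 3.39 mmol/L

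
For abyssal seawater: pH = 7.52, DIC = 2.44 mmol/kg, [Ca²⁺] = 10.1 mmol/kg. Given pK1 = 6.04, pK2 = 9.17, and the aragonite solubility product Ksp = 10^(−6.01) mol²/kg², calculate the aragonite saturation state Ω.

α₂ = 1 / (1 + [H⁺]/K2 + [H⁺]²/(K1K2)) = 1 / (1 + 10^+1.65 + 10^+0.17)
   = 1 / (1 + 44.668 + 1.4791) = 1/47.147 = 0.02121
[CO3²⁻] = α₂ × DIC = 0.02121 × 2.44 = 0.05175 mmol/kg
Ksp = 10^(−6.01) = 9.772×10^-7
Ω = [Ca²⁺][CO3²⁻]/Ksp = (10.1×10^-3)(5.175×10^-5) / 9.772×10^-7 = 0.535

Ω = 0.535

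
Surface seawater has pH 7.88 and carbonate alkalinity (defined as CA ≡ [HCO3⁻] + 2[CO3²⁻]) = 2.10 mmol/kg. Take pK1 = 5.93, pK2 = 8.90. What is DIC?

CA = [HCO3⁻] + 2[CO3²⁻] = (α₁ + 2α₂)·DIC
At pH 7.88: [H⁺]/K1 = 10^-1.95 = 0.011220, K2/[H⁺] = 10^-1.02 = 0.095499
α₁ = 1/(1 + 0.011220 + 0.095499) = 1/1.1067 = 0.9036; α₂ = α₁·K2/[H⁺] = 0.08629
α₁ + 2α₂ = 1.0762
DIC = CA / (α₁ + 2α₂) = 2.10 / 1.0762 = 1.95 mmol/kg

DIC = 1.95 mmol/kg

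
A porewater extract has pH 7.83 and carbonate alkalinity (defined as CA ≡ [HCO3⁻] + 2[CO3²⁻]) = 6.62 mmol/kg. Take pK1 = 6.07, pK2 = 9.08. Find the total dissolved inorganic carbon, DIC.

CA = [HCO3⁻] + 2[CO3²⁻] = (α₁ + 2α₂)·DIC
At pH 7.83: [H⁺]/K1 = 10^-1.76 = 0.017378, K2/[H⁺] = 10^-1.25 = 0.056234
α₁ = 1/(1 + 0.017378 + 0.056234) = 1/1.0736 = 0.9314; α₂ = α₁·K2/[H⁺] = 0.05238
α₁ + 2α₂ = 1.0362
DIC = CA / (α₁ + 2α₂) = 6.62 / 1.0362 = 6.39 mmol/kg

DIC = 6.39 mmol/kg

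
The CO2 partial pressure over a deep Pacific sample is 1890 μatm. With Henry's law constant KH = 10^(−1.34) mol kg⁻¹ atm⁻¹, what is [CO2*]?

KH = 10^(−1.34) = 4.571×10^-2 mol kg⁻¹ atm⁻¹
[CO2*] = KH · pCO2 = 4.571×10^-2 × 1890×10^-6 atm = 8.64×10^-5 mol/kg

[CO2*] = 86.4 μmol/kg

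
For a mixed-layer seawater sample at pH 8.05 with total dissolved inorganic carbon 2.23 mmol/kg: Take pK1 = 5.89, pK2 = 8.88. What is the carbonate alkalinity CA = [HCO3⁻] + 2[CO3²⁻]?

CA = [HCO3⁻] + 2[CO3²⁻] = (α₁ + 2α₂)·DIC
At pH 8.05: [H⁺]/K1 = 10^-2.16 = 0.0069183, K2/[H⁺] = 10^-0.83 = 0.14791
α₁ = 1/(1 + 0.0069183 + 0.14791) = 1/1.1548 = 0.8659; α₂ = α₁·K2/[H⁺] = 0.1281
α₁ + 2α₂ = 1.1221
CA = 1.1221 × 2.23 = 2.50 mmol/kg

CA = 2.50 mmol/kg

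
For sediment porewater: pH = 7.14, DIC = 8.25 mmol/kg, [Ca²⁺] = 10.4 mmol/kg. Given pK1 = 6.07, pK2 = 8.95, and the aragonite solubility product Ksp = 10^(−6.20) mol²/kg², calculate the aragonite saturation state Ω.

Ω = 1.91

α₂ = 1 / (1 + [H⁺]/K2 + [H⁺]²/(K1K2)) = 1 / (1 + 10^+1.81 + 10^+0.74)
   = 1 / (1 + 64.565 + 5.4954) = 1/71.061 = 0.01407
[CO3²⁻] = α₂ × DIC = 0.01407 × 8.25 = 0.1161 mmol/kg
Ksp = 10^(−6.20) = 6.310×10^-7
Ω = [Ca²⁺][CO3²⁻]/Ksp = (10.4×10^-3)(1.161×10^-4) / 6.310×10^-7 = 1.91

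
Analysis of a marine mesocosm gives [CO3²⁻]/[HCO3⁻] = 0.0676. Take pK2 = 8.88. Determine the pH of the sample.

From K2 = [H⁺][CO3²⁻]/[HCO3⁻]:  pH = pK2 + log₁₀([CO3²⁻]/[HCO3⁻])
log₁₀(0.0676) = -1.170
pH = 8.88 + (-1.170) = 7.71

pH = 7.71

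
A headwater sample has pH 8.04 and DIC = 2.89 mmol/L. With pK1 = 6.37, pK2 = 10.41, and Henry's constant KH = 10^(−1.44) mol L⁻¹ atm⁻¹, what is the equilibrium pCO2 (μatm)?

α₀ = 1 / (1 + K1/[H⁺] + K1K2/[H⁺]²) = 1 / (1 + 10^+1.67 + 10^-0.70)
   = 1 / (1 + 46.774 + 0.19953) = 1/47.973 = 0.02085
[CO2*] = α₀ × DIC = 0.02085 × 2.89 = 0.06024 mmol/L
pCO2 = [CO2*]/KH = 6.024×10^-5 / 3.631×10^-2 = 1660 μatm

pCO2 = 1660 μatm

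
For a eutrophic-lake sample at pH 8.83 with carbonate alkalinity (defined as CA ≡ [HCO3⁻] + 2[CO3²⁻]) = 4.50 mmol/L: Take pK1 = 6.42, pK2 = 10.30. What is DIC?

DIC = 4.37 mmol/L

CA = [HCO3⁻] + 2[CO3²⁻] = (α₁ + 2α₂)·DIC
At pH 8.83: [H⁺]/K1 = 10^-2.41 = 0.0038905, K2/[H⁺] = 10^-1.47 = 0.033884
α₁ = 1/(1 + 0.0038905 + 0.033884) = 1/1.0378 = 0.9636; α₂ = α₁·K2/[H⁺] = 0.03265
α₁ + 2α₂ = 1.0289
DIC = CA / (α₁ + 2α₂) = 4.50 / 1.0289 = 4.37 mmol/L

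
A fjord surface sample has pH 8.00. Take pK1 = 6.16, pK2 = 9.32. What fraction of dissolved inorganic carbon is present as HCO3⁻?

α₁ = 1 / (1 + [H⁺]/K1 + K2/[H⁺]) = 1 / (1 + 10^-1.84 + 10^-1.32)
   = 1 / (1 + 0.014454 + 0.047863) = 1/1.0623 = 0.9413

α₁ = 0.941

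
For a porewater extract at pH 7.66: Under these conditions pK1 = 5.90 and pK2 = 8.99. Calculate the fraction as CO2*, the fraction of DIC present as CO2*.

α₀ = 0.0163

α₀ = 1 / (1 + K1/[H⁺] + K1K2/[H⁺]²) = 1 / (1 + 10^+1.76 + 10^+0.43)
   = 1 / (1 + 57.544 + 2.6915) = 1/61.236 = 0.01633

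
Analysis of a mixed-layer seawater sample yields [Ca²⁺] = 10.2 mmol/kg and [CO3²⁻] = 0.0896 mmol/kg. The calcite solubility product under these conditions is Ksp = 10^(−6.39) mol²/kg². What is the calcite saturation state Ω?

Ω = 2.24

Ksp = 10^(−6.39) = 4.074×10^-7
Ω = [Ca²⁺][CO3²⁻]/Ksp = (10.2×10^-3)(0.0896×10^-3) / 4.074×10^-7 = 2.24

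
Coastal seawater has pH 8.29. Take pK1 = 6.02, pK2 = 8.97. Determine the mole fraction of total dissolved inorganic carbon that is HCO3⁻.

α₁ = 0.824

α₁ = 1 / (1 + [H⁺]/K1 + K2/[H⁺]) = 1 / (1 + 10^-2.27 + 10^-0.68)
   = 1 / (1 + 0.0053703 + 0.20893) = 1/1.2143 = 0.8235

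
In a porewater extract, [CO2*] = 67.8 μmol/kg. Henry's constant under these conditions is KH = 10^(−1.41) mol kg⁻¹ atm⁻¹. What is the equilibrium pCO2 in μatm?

KH = 10^(−1.41) = 3.890×10^-2 mol kg⁻¹ atm⁻¹
pCO2 = [CO2*]/KH = 67.8×10^-6 / 3.890×10^-2 = 1.74×10^-3 atm = 1740 μatm

pCO2 = 1740 μatm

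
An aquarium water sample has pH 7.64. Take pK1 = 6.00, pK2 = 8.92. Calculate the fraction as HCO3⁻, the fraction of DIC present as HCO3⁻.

α₁ = 1 / (1 + [H⁺]/K1 + K2/[H⁺]) = 1 / (1 + 10^-1.64 + 10^-1.28)
   = 1 / (1 + 0.022909 + 0.052481) = 1/1.0754 = 0.9299

α₁ = 0.930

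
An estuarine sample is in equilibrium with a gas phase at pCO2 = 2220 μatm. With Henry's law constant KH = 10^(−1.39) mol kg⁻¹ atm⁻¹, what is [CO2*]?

KH = 10^(−1.39) = 4.074×10^-2 mol kg⁻¹ atm⁻¹
[CO2*] = KH · pCO2 = 4.074×10^-2 × 2220×10^-6 atm = 9.04×10^-5 mol/kg

[CO2*] = 90.4 μmol/kg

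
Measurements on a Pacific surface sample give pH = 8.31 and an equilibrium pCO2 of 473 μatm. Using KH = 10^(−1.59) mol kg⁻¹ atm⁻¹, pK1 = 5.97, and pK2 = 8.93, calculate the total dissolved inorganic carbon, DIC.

[CO2*] = KH · pCO2 = 10^(−1.59) × 473×10^-6 = 1.216×10^-5 mol/kg
α₀ = 1/(1 + K1/[H⁺] + K1K2/[H⁺]²) = 1/(1 + 10^+2.34 + 10^+1.72) = 0.003673
DIC = [CO2*]/α₀ = 1.216×10^-5 / 0.003673 = 3.31 mmol/kg

DIC = 3.31 mmol/kg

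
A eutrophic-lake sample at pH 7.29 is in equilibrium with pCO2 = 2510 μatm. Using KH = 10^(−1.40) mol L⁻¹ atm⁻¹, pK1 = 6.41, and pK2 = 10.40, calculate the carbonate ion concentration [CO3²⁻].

[CO3²⁻] = 0.588 μmol/L

[CO2*] = KH · pCO2 = 10^(−1.40) × 2510×10^-6 = 9.992×10^-5 mol/L
α₀ = 1/(1 + K1/[H⁺] + K1K2/[H⁺]²) = 1/(1 + 10^+0.88 + 10^-2.23) = 0.1164
DIC = [CO2*]/α₀ = 9.992×10^-5 / 0.1164 = 0.8585 mmol/L
[CO3²⁻] = α₂·DIC; α₂ = 0.0006854, so [CO3²⁻] = 0.0006854 × 0.8585 = 0.000588 mmol/L = 0.588 μmol/L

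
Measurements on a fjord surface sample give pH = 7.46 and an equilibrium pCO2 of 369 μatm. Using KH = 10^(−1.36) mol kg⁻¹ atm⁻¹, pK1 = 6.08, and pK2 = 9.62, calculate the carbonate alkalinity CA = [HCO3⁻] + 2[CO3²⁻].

CA = 0.392 mmol/kg

[CO2*] = KH · pCO2 = 10^(−1.36) × 369×10^-6 = 1.611×10^-5 mol/kg
α₀ = 1/(1 + K1/[H⁺] + K1K2/[H⁺]²) = 1/(1 + 10^+1.38 + 10^-0.78) = 0.03975
DIC = [CO2*]/α₀ = 1.611×10^-5 / 0.03975 = 0.4052 mmol/kg
CA = (α₁ + 2α₂)·DIC = (0.9536 + 2×0.006598) × 0.4052 = 0.392 mmol/kg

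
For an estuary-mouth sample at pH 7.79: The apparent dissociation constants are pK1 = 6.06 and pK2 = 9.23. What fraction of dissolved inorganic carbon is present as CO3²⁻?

α₂ = 0.0344

α₂ = 1 / (1 + [H⁺]/K2 + [H⁺]²/(K1K2)) = 1 / (1 + 10^+1.44 + 10^-0.29)
   = 1 / (1 + 27.542 + 0.51286) = 1/29.055 = 0.03442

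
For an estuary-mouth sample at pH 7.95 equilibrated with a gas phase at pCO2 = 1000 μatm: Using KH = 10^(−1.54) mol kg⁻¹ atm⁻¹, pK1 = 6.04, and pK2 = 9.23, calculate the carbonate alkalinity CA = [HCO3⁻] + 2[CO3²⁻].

[CO2*] = KH · pCO2 = 10^(−1.54) × 1000×10^-6 = 2.884×10^-5 mol/kg
α₀ = 1/(1 + K1/[H⁺] + K1K2/[H⁺]²) = 1/(1 + 10^+1.91 + 10^+0.63) = 0.01155
DIC = [CO2*]/α₀ = 2.884×10^-5 / 0.01155 = 2.496 mmol/kg
CA = (α₁ + 2α₂)·DIC = (0.9392 + 2×0.04929) × 2.496 = 2.59 mmol/kg

CA = 2.59 mmol/kg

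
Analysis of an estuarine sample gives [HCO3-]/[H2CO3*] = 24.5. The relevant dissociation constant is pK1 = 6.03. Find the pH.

From K1 = [H⁺][HCO3-]/[H2CO3*]:  pH = pK1 + log₁₀([HCO3-]/[H2CO3*])
log₁₀(24.5) = +1.389
pH = 6.03 + (+1.389) = 7.42

pH = 7.42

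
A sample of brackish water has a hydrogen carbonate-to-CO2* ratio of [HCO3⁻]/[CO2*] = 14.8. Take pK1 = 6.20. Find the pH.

From K1 = [H⁺][HCO3⁻]/[CO2*]:  pH = pK1 + log₁₀([HCO3⁻]/[CO2*])
log₁₀(14.8) = +1.170
pH = 6.20 + (+1.170) = 7.37

pH = 7.37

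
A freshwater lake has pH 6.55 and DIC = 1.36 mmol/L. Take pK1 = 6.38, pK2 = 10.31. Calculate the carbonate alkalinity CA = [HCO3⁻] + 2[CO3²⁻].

CA = 0.812 mmol/L

CA = [HCO3⁻] + 2[CO3²⁻] = (α₁ + 2α₂)·DIC
At pH 6.55: [H⁺]/K1 = 10^-0.17 = 0.67608, K2/[H⁺] = 10^-3.76 = 0.00017378
α₁ = 1/(1 + 0.67608 + 0.00017378) = 1/1.6763 = 0.5966; α₂ = α₁·K2/[H⁺] = 0.0001037
α₁ + 2α₂ = 0.5968
CA = 0.5968 × 1.36 = 0.812 mmol/L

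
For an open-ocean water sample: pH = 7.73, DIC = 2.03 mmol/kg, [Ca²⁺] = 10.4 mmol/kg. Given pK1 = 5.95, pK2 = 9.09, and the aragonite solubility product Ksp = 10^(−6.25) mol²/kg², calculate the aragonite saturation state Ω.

Ω = 1.55

α₂ = 1 / (1 + [H⁺]/K2 + [H⁺]²/(K1K2)) = 1 / (1 + 10^+1.36 + 10^-0.42)
   = 1 / (1 + 22.909 + 0.38019) = 1/24.289 = 0.04117
[CO3²⁻] = α₂ × DIC = 0.04117 × 2.03 = 0.08358 mmol/kg
Ksp = 10^(−6.25) = 5.623×10^-7
Ω = [Ca²⁺][CO3²⁻]/Ksp = (10.4×10^-3)(8.358×10^-5) / 5.623×10^-7 = 1.55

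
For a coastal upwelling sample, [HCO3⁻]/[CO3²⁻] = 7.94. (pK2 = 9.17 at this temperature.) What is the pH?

pH = 8.27

From K2 = [H⁺][CO3²⁻]/[HCO3⁻]:  pH = pK2 − log₁₀([HCO3⁻]/[CO3²⁻])
log₁₀(7.94) = +0.900
pH = 9.17 − (+0.900) = 8.27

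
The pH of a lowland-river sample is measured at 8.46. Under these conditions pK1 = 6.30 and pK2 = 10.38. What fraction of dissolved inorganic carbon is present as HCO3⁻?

α₁ = 0.981

α₁ = 1 / (1 + [H⁺]/K1 + K2/[H⁺]) = 1 / (1 + 10^-2.16 + 10^-1.92)
   = 1 / (1 + 0.0069183 + 0.012023) = 1/1.0189 = 0.9814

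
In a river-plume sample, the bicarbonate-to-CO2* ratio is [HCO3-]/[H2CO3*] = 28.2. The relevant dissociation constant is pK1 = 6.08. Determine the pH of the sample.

From K1 = [H⁺][HCO3-]/[H2CO3*]:  pH = pK1 + log₁₀([HCO3-]/[H2CO3*])
log₁₀(28.2) = +1.450
pH = 6.08 + (+1.450) = 7.53

pH = 7.53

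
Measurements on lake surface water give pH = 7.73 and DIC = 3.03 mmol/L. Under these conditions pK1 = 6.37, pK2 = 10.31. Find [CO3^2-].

[CO3²⁻] = 7.62 μmol/L

α₂ = 1 / (1 + [H⁺]/K2 + [H⁺]²/(K1K2)) = 1 / (1 + 10^+2.58 + 10^+1.22)
   = 1 / (1 + 380.19 + 16.596) = 1/397.79 = 0.002514
[CO3²⁻] = α₂ × DIC = 0.002514 × 3.03 = 0.00762 mmol/L = 7.62 μmol/L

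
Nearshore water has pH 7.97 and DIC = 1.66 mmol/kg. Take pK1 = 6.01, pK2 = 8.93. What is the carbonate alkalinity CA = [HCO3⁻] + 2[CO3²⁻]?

CA = [HCO3⁻] + 2[CO3²⁻] = (α₁ + 2α₂)·DIC
At pH 7.97: [H⁺]/K1 = 10^-1.96 = 0.010965, K2/[H⁺] = 10^-0.96 = 0.10965
α₁ = 1/(1 + 0.010965 + 0.10965) = 1/1.1206 = 0.8924; α₂ = α₁·K2/[H⁺] = 0.09785
α₁ + 2α₂ = 1.0881
CA = 1.0881 × 1.66 = 1.81 mmol/kg

CA = 1.81 mmol/kg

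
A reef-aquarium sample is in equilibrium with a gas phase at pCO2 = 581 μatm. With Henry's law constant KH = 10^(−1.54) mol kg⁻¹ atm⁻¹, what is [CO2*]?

KH = 10^(−1.54) = 2.884×10^-2 mol kg⁻¹ atm⁻¹
[CO2*] = KH · pCO2 = 2.884×10^-2 × 581×10^-6 atm = 1.68×10^-5 mol/kg

[CO2*] = 16.8 μmol/kg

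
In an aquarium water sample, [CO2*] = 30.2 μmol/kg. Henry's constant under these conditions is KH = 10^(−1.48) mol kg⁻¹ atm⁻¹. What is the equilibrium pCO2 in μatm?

pCO2 = 912 μatm

KH = 10^(−1.48) = 3.311×10^-2 mol kg⁻¹ atm⁻¹
pCO2 = [CO2*]/KH = 30.2×10^-6 / 3.311×10^-2 = 9.12×10^-4 atm = 912 μatm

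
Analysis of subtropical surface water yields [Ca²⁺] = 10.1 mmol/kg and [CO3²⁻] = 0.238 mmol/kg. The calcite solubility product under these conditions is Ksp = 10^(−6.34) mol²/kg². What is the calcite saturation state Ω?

Ksp = 10^(−6.34) = 4.571×10^-7
Ω = [Ca²⁺][CO3²⁻]/Ksp = (10.1×10^-3)(0.238×10^-3) / 4.571×10^-7 = 5.26

Ω = 5.26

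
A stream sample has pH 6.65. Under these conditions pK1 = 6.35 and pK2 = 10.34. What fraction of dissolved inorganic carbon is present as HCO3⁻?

α₁ = 1 / (1 + [H⁺]/K1 + K2/[H⁺]) = 1 / (1 + 10^-0.30 + 10^-3.69)
   = 1 / (1 + 0.50119 + 0.00020417) = 1/1.5014 = 0.6660

α₁ = 0.666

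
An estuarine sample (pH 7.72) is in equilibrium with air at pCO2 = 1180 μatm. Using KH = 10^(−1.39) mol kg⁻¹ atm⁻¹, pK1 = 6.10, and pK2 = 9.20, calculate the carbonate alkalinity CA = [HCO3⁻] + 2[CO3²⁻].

[CO2*] = KH · pCO2 = 10^(−1.39) × 1180×10^-6 = 4.807×10^-5 mol/kg
α₀ = 1/(1 + K1/[H⁺] + K1K2/[H⁺]²) = 1/(1 + 10^+1.62 + 10^+0.14) = 0.02269
DIC = [CO2*]/α₀ = 4.807×10^-5 / 0.02269 = 2.118 mmol/kg
CA = (α₁ + 2α₂)·DIC = (0.9460 + 2×0.03132) × 2.118 = 2.14 mmol/kg

CA = 2.14 mmol/kg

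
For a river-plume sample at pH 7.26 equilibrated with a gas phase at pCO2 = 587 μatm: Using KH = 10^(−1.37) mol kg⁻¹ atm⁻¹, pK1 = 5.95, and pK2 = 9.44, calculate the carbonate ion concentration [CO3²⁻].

[CO2*] = KH · pCO2 = 10^(−1.37) × 587×10^-6 = 2.504×10^-5 mol/kg
α₀ = 1/(1 + K1/[H⁺] + K1K2/[H⁺]²) = 1/(1 + 10^+1.31 + 10^-0.87) = 0.04640
DIC = [CO2*]/α₀ = 2.504×10^-5 / 0.04640 = 0.5397 mmol/kg
[CO3²⁻] = α₂·DIC; α₂ = 0.006259, so [CO3²⁻] = 0.006259 × 0.5397 = 0.00338 mmol/kg = 3.38 μmol/kg

[CO3²⁻] = 3.38 μmol/kg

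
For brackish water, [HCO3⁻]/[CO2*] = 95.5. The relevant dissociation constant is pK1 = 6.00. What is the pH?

pH = 7.98

From K1 = [H⁺][HCO3⁻]/[CO2*]:  pH = pK1 + log₁₀([HCO3⁻]/[CO2*])
log₁₀(95.5) = +1.980
pH = 6.00 + (+1.980) = 7.98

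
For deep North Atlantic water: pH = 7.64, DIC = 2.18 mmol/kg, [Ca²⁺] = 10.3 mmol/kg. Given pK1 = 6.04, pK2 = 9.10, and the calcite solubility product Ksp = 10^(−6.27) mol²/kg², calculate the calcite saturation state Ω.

α₂ = 1 / (1 + [H⁺]/K2 + [H⁺]²/(K1K2)) = 1 / (1 + 10^+1.46 + 10^-0.14)
   = 1 / (1 + 28.840 + 0.72444) = 1/30.565 = 0.03272
[CO3²⁻] = α₂ × DIC = 0.03272 × 2.18 = 0.07132 mmol/kg
Ksp = 10^(−6.27) = 5.370×10^-7
Ω = [Ca²⁺][CO3²⁻]/Ksp = (10.3×10^-3)(7.132×10^-5) / 5.370×10^-7 = 1.37

Ω = 1.37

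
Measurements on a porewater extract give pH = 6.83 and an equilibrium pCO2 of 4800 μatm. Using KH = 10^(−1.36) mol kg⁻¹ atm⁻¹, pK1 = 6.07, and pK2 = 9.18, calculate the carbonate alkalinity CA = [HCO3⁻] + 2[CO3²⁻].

[CO2*] = KH · pCO2 = 10^(−1.36) × 4800×10^-6 = 2.095×10^-4 mol/kg
α₀ = 1/(1 + K1/[H⁺] + K1K2/[H⁺]²) = 1/(1 + 10^+0.76 + 10^-1.59) = 0.1475
DIC = [CO2*]/α₀ = 2.095×10^-4 / 0.1475 = 1.421 mmol/kg
CA = (α₁ + 2α₂)·DIC = (0.8487 + 2×0.003791) × 1.421 = 1.22 mmol/kg

CA = 1.22 mmol/kg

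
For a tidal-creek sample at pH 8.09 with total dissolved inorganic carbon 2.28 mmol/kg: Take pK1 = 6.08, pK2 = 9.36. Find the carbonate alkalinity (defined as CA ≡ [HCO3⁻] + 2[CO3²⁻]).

CA = 2.37 mmol/kg

CA = [HCO3⁻] + 2[CO3²⁻] = (α₁ + 2α₂)·DIC
At pH 8.09: [H⁺]/K1 = 10^-2.01 = 0.0097724, K2/[H⁺] = 10^-1.27 = 0.053703
α₁ = 1/(1 + 0.0097724 + 0.053703) = 1/1.0635 = 0.9403; α₂ = α₁·K2/[H⁺] = 0.05050
α₁ + 2α₂ = 1.0413
CA = 1.0413 × 2.28 = 2.37 mmol/kg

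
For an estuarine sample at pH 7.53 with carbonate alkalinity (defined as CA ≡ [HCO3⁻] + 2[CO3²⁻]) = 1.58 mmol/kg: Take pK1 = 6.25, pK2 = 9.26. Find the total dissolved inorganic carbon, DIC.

DIC = 1.63 mmol/kg

CA = [HCO3⁻] + 2[CO3²⁻] = (α₁ + 2α₂)·DIC
At pH 7.53: [H⁺]/K1 = 10^-1.28 = 0.052481, K2/[H⁺] = 10^-1.73 = 0.018621
α₁ = 1/(1 + 0.052481 + 0.018621) = 1/1.0711 = 0.9336; α₂ = α₁·K2/[H⁺] = 0.01738
α₁ + 2α₂ = 0.9684
DIC = CA / (α₁ + 2α₂) = 1.58 / 0.9684 = 1.63 mmol/kg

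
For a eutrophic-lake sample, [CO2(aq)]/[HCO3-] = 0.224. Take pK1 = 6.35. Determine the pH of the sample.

pH = 7.00

From K1 = [H⁺][HCO3-]/[CO2(aq)]:  pH = pK1 − log₁₀([CO2(aq)]/[HCO3-])
log₁₀(0.224) = -0.650
pH = 6.35 − (-0.650) = 7.00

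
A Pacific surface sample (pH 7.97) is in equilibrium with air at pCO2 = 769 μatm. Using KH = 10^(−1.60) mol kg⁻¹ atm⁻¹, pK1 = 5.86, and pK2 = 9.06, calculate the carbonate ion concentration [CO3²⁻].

[CO2*] = KH · pCO2 = 10^(−1.60) × 769×10^-6 = 1.932×10^-5 mol/kg
α₀ = 1/(1 + K1/[H⁺] + K1K2/[H⁺]²) = 1/(1 + 10^+2.11 + 10^+1.02) = 0.007128
DIC = [CO2*]/α₀ = 1.932×10^-5 / 0.007128 = 2.710 mmol/kg
[CO3²⁻] = α₂·DIC; α₂ = 0.07464, so [CO3²⁻] = 0.07464 × 2.710 = 0.202 mmol/kg

[CO3²⁻] = 0.202 mmol/kg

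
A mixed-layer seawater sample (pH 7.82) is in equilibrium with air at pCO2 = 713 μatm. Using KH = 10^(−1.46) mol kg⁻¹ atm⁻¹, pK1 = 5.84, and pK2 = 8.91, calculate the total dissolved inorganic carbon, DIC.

DIC = 2.58 mmol/kg

[CO2*] = KH · pCO2 = 10^(−1.46) × 713×10^-6 = 2.472×10^-5 mol/kg
α₀ = 1/(1 + K1/[H⁺] + K1K2/[H⁺]²) = 1/(1 + 10^+1.98 + 10^+0.89) = 0.009591
DIC = [CO2*]/α₀ = 2.472×10^-5 / 0.009591 = 2.58 mmol/kg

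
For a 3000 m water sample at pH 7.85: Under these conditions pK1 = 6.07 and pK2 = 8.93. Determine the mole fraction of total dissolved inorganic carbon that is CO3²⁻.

α₂ = 1 / (1 + [H⁺]/K2 + [H⁺]²/(K1K2)) = 1 / (1 + 10^+1.08 + 10^-0.70)
   = 1 / (1 + 12.023 + 0.19953) = 1/13.222 = 0.07563

α₂ = 0.0756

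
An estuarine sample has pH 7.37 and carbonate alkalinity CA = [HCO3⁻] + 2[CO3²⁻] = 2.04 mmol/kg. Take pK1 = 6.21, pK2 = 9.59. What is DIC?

CA = [HCO3⁻] + 2[CO3²⁻] = (α₁ + 2α₂)·DIC
At pH 7.37: [H⁺]/K1 = 10^-1.16 = 0.069183, K2/[H⁺] = 10^-2.22 = 0.0060256
α₁ = 1/(1 + 0.069183 + 0.0060256) = 1/1.0752 = 0.9301; α₂ = α₁·K2/[H⁺] = 0.005604
α₁ + 2α₂ = 0.9413
DIC = CA / (α₁ + 2α₂) = 2.04 / 0.9413 = 2.17 mmol/kg

DIC = 2.17 mmol/kg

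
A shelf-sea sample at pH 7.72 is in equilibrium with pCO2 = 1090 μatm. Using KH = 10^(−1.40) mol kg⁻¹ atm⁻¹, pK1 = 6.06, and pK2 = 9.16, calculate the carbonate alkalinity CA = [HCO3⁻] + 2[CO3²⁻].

CA = 2.13 mmol/kg

[CO2*] = KH · pCO2 = 10^(−1.40) × 1090×10^-6 = 4.339×10^-5 mol/kg
α₀ = 1/(1 + K1/[H⁺] + K1K2/[H⁺]²) = 1/(1 + 10^+1.66 + 10^+0.22) = 0.02067
DIC = [CO2*]/α₀ = 4.339×10^-5 / 0.02067 = 2.099 mmol/kg
CA = (α₁ + 2α₂)·DIC = (0.9450 + 2×0.03431) × 2.099 = 2.13 mmol/kg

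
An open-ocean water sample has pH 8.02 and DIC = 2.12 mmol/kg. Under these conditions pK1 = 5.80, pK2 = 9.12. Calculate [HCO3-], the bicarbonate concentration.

[HCO3⁻] = 1.95 mmol/kg

α₁ = 1 / (1 + [H⁺]/K1 + K2/[H⁺]) = 1 / (1 + 10^-2.22 + 10^-1.10)
   = 1 / (1 + 0.0060256 + 0.079433) = 1/1.0855 = 0.9213
[HCO3⁻] = α₁ × DIC = 0.9213 × 2.12 = 1.95 mmol/kg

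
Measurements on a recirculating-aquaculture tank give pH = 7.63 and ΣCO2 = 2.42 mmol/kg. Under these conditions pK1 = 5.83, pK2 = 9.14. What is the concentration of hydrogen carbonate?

[HCO3⁻] = 2.31 mmol/kg

α₁ = 1 / (1 + [H⁺]/K1 + K2/[H⁺]) = 1 / (1 + 10^-1.80 + 10^-1.51)
   = 1 / (1 + 0.015849 + 0.030903) = 1/1.0468 = 0.9553
[HCO3⁻] = α₁ × DIC = 0.9553 × 2.42 = 2.31 mmol/kg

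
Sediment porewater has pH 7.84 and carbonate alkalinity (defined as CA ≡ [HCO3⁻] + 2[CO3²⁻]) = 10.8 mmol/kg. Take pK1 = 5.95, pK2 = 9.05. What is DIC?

CA = [HCO3⁻] + 2[CO3²⁻] = (α₁ + 2α₂)·DIC
At pH 7.84: [H⁺]/K1 = 10^-1.89 = 0.012882, K2/[H⁺] = 10^-1.21 = 0.061660
α₁ = 1/(1 + 0.012882 + 0.061660) = 1/1.0745 = 0.9306; α₂ = α₁·K2/[H⁺] = 0.05738
α₁ + 2α₂ = 1.0454
DIC = CA / (α₁ + 2α₂) = 10.8 / 1.0454 = 10.3 mmol/kg

DIC = 10.3 mmol/kg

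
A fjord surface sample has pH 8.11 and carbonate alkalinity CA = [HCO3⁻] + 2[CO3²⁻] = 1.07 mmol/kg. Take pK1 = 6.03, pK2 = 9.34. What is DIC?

CA = [HCO3⁻] + 2[CO3²⁻] = (α₁ + 2α₂)·DIC
At pH 8.11: [H⁺]/K1 = 10^-2.08 = 0.0083176, K2/[H⁺] = 10^-1.23 = 0.058884
α₁ = 1/(1 + 0.0083176 + 0.058884) = 1/1.0672 = 0.9370; α₂ = α₁·K2/[H⁺] = 0.05518
α₁ + 2α₂ = 1.0474
DIC = CA / (α₁ + 2α₂) = 1.07 / 1.0474 = 1.02 mmol/kg

DIC = 1.02 mmol/kg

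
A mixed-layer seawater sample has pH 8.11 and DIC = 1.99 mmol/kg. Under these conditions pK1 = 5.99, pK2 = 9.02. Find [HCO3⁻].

[HCO3⁻] = 1.76 mmol/kg

α₁ = 1 / (1 + [H⁺]/K1 + K2/[H⁺]) = 1 / (1 + 10^-2.12 + 10^-0.91)
   = 1 / (1 + 0.0075858 + 0.12303) = 1/1.1306 = 0.8845
[HCO3⁻] = α₁ × DIC = 0.8845 × 1.99 = 1.76 mmol/kg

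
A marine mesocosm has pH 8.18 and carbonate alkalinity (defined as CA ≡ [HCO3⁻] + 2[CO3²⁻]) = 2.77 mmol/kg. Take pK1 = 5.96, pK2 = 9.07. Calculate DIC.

CA = [HCO3⁻] + 2[CO3²⁻] = (α₁ + 2α₂)·DIC
At pH 8.18: [H⁺]/K1 = 10^-2.22 = 0.0060256, K2/[H⁺] = 10^-0.89 = 0.12882
α₁ = 1/(1 + 0.0060256 + 0.12882) = 1/1.1349 = 0.8812; α₂ = α₁·K2/[H⁺] = 0.1135
α₁ + 2α₂ = 1.1082
DIC = CA / (α₁ + 2α₂) = 2.77 / 1.1082 = 2.50 mmol/kg

DIC = 2.50 mmol/kg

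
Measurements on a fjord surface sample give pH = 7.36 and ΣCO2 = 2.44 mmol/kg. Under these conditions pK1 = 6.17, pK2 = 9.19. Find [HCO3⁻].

α₁ = 1 / (1 + [H⁺]/K1 + K2/[H⁺]) = 1 / (1 + 10^-1.19 + 10^-1.83)
   = 1 / (1 + 0.064565 + 0.014791) = 1/1.0794 = 0.9265
[HCO3⁻] = α₁ × DIC = 0.9265 × 2.44 = 2.26 mmol/kg

[HCO3⁻] = 2.26 mmol/kg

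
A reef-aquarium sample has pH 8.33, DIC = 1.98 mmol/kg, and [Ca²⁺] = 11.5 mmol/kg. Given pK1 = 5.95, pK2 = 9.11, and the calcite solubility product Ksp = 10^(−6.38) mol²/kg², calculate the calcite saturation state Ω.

α₂ = 1 / (1 + [H⁺]/K2 + [H⁺]²/(K1K2)) = 1 / (1 + 10^+0.78 + 10^-1.60)
   = 1 / (1 + 6.0256 + 0.025119) = 1/7.0507 = 0.1418
[CO3²⁻] = α₂ × DIC = 0.1418 × 1.98 = 0.2808 mmol/kg
Ksp = 10^(−6.38) = 4.169×10^-7
Ω = [Ca²⁺][CO3²⁻]/Ksp = (11.5×10^-3)(2.808×10^-4) / 4.169×10^-7 = 7.75

Ω = 7.75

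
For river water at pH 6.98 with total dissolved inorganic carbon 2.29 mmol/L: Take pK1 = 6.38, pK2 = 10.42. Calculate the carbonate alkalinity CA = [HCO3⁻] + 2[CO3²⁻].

CA = [HCO3⁻] + 2[CO3²⁻] = (α₁ + 2α₂)·DIC
At pH 6.98: [H⁺]/K1 = 10^-0.60 = 0.25119, K2/[H⁺] = 10^-3.44 = 0.00036308
α₁ = 1/(1 + 0.25119 + 0.00036308) = 1/1.2516 = 0.7990; α₂ = α₁·K2/[H⁺] = 0.0002901
α₁ + 2α₂ = 0.7996
CA = 0.7996 × 2.29 = 1.83 mmol/L

CA = 1.83 mmol/L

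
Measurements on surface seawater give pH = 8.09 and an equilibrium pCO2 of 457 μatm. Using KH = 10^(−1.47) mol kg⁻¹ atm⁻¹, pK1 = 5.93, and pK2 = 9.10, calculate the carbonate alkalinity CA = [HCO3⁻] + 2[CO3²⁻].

CA = 2.68 mmol/kg

[CO2*] = KH · pCO2 = 10^(−1.47) × 457×10^-6 = 1.549×10^-5 mol/kg
α₀ = 1/(1 + K1/[H⁺] + K1K2/[H⁺]²) = 1/(1 + 10^+2.16 + 10^+1.15) = 0.006263
DIC = [CO2*]/α₀ = 1.549×10^-5 / 0.006263 = 2.473 mmol/kg
CA = (α₁ + 2α₂)·DIC = (0.9053 + 2×0.08847) × 2.473 = 2.68 mmol/kg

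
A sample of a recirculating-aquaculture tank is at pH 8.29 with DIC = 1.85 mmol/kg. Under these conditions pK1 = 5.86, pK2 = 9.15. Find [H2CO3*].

α₀ = 1 / (1 + K1/[H⁺] + K1K2/[H⁺]²) = 1 / (1 + 10^+2.43 + 10^+1.57)
   = 1 / (1 + 269.15 + 37.154) = 1/307.31 = 0.003254
[CO2*] = α₀ × DIC = 0.003254 × 1.85 = 0.00602 mmol/kg = 6.02 μmol/kg

[CO2*] = 6.02 μmol/kg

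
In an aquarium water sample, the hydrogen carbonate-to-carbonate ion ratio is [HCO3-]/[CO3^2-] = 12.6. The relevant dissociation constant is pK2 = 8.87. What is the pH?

From K2 = [H⁺][CO3^2-]/[HCO3-]:  pH = pK2 − log₁₀([HCO3-]/[CO3^2-])
log₁₀(12.6) = +1.100
pH = 8.87 − (+1.100) = 7.77

pH = 7.77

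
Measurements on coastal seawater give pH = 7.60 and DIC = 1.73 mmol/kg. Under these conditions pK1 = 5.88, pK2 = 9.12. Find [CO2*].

[CO2*] = 0.0314 mmol/kg

α₀ = 1 / (1 + K1/[H⁺] + K1K2/[H⁺]²) = 1 / (1 + 10^+1.72 + 10^+0.20)
   = 1 / (1 + 52.481 + 1.5849) = 1/55.066 = 0.01816
[CO2*] = α₀ × DIC = 0.01816 × 1.73 = 0.0314 mmol/kg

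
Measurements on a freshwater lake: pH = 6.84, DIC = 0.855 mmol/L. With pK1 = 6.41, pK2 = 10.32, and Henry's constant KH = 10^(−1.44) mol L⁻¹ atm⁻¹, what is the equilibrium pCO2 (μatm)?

α₀ = 1 / (1 + K1/[H⁺] + K1K2/[H⁺]²) = 1 / (1 + 10^+0.43 + 10^-3.05)
   = 1 / (1 + 2.6915 + 0.00089125) = 1/3.6924 = 0.2708
[CO2*] = α₀ × DIC = 0.2708 × 0.855 = 0.2316 mmol/L
pCO2 = [CO2*]/KH = 2.316×10^-4 / 3.631×10^-2 = 6380 μatm

pCO2 = 6380 μatm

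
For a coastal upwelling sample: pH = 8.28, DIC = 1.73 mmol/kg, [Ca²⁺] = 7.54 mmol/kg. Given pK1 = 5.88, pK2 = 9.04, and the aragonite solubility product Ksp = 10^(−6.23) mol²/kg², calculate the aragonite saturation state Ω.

α₂ = 1 / (1 + [H⁺]/K2 + [H⁺]²/(K1K2)) = 1 / (1 + 10^+0.76 + 10^-1.64)
   = 1 / (1 + 5.7544 + 0.022909) = 1/6.7773 = 0.1476
[CO3²⁻] = α₂ × DIC = 0.1476 × 1.73 = 0.2553 mmol/kg
Ksp = 10^(−6.23) = 5.888×10^-7
Ω = [Ca²⁺][CO3²⁻]/Ksp = (7.54×10^-3)(2.553×10^-4) / 5.888×10^-7 = 3.27

Ω = 3.27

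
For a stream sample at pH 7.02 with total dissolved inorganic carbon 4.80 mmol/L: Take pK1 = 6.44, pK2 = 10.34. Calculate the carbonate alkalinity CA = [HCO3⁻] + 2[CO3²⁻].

CA = [HCO3⁻] + 2[CO3²⁻] = (α₁ + 2α₂)·DIC
At pH 7.02: [H⁺]/K1 = 10^-0.58 = 0.26303, K2/[H⁺] = 10^-3.32 = 0.00047863
α₁ = 1/(1 + 0.26303 + 0.00047863) = 1/1.2635 = 0.7914; α₂ = α₁·K2/[H⁺] = 0.0003788
α₁ + 2α₂ = 0.7922
CA = 0.7922 × 4.80 = 3.80 mmol/L

CA = 3.80 mmol/L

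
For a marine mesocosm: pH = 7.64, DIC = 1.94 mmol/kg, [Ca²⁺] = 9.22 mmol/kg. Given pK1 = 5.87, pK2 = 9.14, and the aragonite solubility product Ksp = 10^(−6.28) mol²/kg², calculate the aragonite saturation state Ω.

α₂ = 1 / (1 + [H⁺]/K2 + [H⁺]²/(K1K2)) = 1 / (1 + 10^+1.50 + 10^-0.27)
   = 1 / (1 + 31.623 + 0.53703) = 1/33.160 = 0.03016
[CO3²⁻] = α₂ × DIC = 0.03016 × 1.94 = 0.05850 mmol/kg
Ksp = 10^(−6.28) = 5.248×10^-7
Ω = [Ca²⁺][CO3²⁻]/Ksp = (9.22×10^-3)(5.850×10^-5) / 5.248×10^-7 = 1.03

Ω = 1.03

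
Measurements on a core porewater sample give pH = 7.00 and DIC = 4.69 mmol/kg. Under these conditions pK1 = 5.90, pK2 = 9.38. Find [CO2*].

[CO2*] = 0.344 mmol/kg

α₀ = 1 / (1 + K1/[H⁺] + K1K2/[H⁺]²) = 1 / (1 + 10^+1.10 + 10^-1.28)
   = 1 / (1 + 12.589 + 0.052481) = 1/13.642 = 0.07330
[CO2*] = α₀ × DIC = 0.07330 × 4.69 = 0.344 mmol/kg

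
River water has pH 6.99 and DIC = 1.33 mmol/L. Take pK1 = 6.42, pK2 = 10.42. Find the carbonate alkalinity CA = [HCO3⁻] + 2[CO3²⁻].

CA = [HCO3⁻] + 2[CO3²⁻] = (α₁ + 2α₂)·DIC
At pH 6.99: [H⁺]/K1 = 10^-0.57 = 0.26915, K2/[H⁺] = 10^-3.43 = 0.00037154
α₁ = 1/(1 + 0.26915 + 0.00037154) = 1/1.2695 = 0.7877; α₂ = α₁·K2/[H⁺] = 0.0002927
α₁ + 2α₂ = 0.7883
CA = 0.7883 × 1.33 = 1.05 mmol/L

CA = 1.05 mmol/L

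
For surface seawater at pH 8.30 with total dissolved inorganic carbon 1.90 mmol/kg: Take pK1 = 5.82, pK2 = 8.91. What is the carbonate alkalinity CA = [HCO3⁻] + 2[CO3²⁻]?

CA = [HCO3⁻] + 2[CO3²⁻] = (α₁ + 2α₂)·DIC
At pH 8.30: [H⁺]/K1 = 10^-2.48 = 0.0033113, K2/[H⁺] = 10^-0.61 = 0.24547
α₁ = 1/(1 + 0.0033113 + 0.24547) = 1/1.2488 = 0.8008; α₂ = α₁·K2/[H⁺] = 0.1966
α₁ + 2α₂ = 1.1939
CA = 1.1939 × 1.90 = 2.27 mmol/kg

CA = 2.27 mmol/kg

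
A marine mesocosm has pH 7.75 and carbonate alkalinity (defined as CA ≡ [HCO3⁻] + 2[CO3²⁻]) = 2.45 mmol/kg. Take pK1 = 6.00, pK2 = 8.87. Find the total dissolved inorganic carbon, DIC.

CA = [HCO3⁻] + 2[CO3²⁻] = (α₁ + 2α₂)·DIC
At pH 7.75: [H⁺]/K1 = 10^-1.75 = 0.017783, K2/[H⁺] = 10^-1.12 = 0.075858
α₁ = 1/(1 + 0.017783 + 0.075858) = 1/1.0936 = 0.9144; α₂ = α₁·K2/[H⁺] = 0.06936
α₁ + 2α₂ = 1.0531
DIC = CA / (α₁ + 2α₂) = 2.45 / 1.0531 = 2.33 mmol/kg

DIC = 2.33 mmol/kg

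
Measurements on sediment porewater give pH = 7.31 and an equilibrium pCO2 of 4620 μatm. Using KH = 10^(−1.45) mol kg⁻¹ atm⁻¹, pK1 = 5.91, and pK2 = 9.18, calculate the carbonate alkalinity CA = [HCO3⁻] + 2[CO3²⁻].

[CO2*] = KH · pCO2 = 10^(−1.45) × 4620×10^-6 = 1.639×10^-4 mol/kg
α₀ = 1/(1 + K1/[H⁺] + K1K2/[H⁺]²) = 1/(1 + 10^+1.40 + 10^-0.47) = 0.03780
DIC = [CO2*]/α₀ = 1.639×10^-4 / 0.03780 = 4.337 mmol/kg
CA = (α₁ + 2α₂)·DIC = (0.9494 + 2×0.01281) × 4.337 = 4.23 mmol/kg

CA = 4.23 mmol/kg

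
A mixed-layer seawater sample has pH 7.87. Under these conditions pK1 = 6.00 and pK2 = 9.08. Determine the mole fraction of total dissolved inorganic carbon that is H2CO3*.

α₀ = 0.0125

α₀ = 1 / (1 + K1/[H⁺] + K1K2/[H⁺]²) = 1 / (1 + 10^+1.87 + 10^+0.66)
   = 1 / (1 + 74.131 + 4.5709) = 1/79.702 = 0.01255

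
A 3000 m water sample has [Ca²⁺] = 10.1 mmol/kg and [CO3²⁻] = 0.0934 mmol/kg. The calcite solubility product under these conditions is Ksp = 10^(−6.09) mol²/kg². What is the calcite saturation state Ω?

Ksp = 10^(−6.09) = 8.128×10^-7
Ω = [Ca²⁺][CO3²⁻]/Ksp = (10.1×10^-3)(0.0934×10^-3) / 8.128×10^-7 = 1.16

Ω = 1.16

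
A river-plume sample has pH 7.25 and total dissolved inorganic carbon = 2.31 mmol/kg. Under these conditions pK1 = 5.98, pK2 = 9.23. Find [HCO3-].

α₁ = 1 / (1 + [H⁺]/K1 + K2/[H⁺]) = 1 / (1 + 10^-1.27 + 10^-1.98)
   = 1 / (1 + 0.053703 + 0.010471) = 1/1.0642 = 0.9397
[HCO3⁻] = α₁ × DIC = 0.9397 × 2.31 = 2.17 mmol/kg

[HCO3⁻] = 2.17 mmol/kg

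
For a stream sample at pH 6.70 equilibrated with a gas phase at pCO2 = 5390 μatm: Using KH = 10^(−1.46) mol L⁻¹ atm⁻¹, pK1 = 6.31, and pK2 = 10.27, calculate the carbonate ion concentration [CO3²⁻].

[CO2*] = KH · pCO2 = 10^(−1.46) × 5390×10^-6 = 1.869×10^-4 mol/L
α₀ = 1/(1 + K1/[H⁺] + K1K2/[H⁺]²) = 1/(1 + 10^+0.39 + 10^-3.18) = 0.2894
DIC = [CO2*]/α₀ = 1.869×10^-4 / 0.2894 = 0.6458 mmol/L
[CO3²⁻] = α₂·DIC; α₂ = 0.0001912, so [CO3²⁻] = 0.0001912 × 0.6458 = 0.000123 mmol/L = 0.123 μmol/L

[CO3²⁻] = 0.123 μmol/L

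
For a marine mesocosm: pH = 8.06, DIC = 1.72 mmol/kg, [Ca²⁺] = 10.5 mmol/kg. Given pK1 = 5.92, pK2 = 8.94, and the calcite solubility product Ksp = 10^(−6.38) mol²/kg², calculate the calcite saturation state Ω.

α₂ = 1 / (1 + [H⁺]/K2 + [H⁺]²/(K1K2)) = 1 / (1 + 10^+0.88 + 10^-1.26)
   = 1 / (1 + 7.5858 + 0.054954) = 1/8.6407 = 0.1157
[CO3²⁻] = α₂ × DIC = 0.1157 × 1.72 = 0.1991 mmol/kg
Ksp = 10^(−6.38) = 4.169×10^-7
Ω = [Ca²⁺][CO3²⁻]/Ksp = (10.5×10^-3)(1.991×10^-4) / 4.169×10^-7 = 5.01

Ω = 5.01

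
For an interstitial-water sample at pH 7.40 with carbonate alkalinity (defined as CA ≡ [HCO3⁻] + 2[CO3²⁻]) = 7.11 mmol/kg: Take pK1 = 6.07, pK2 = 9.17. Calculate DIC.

CA = [HCO3⁻] + 2[CO3²⁻] = (α₁ + 2α₂)·DIC
At pH 7.40: [H⁺]/K1 = 10^-1.33 = 0.046774, K2/[H⁺] = 10^-1.77 = 0.016982
α₁ = 1/(1 + 0.046774 + 0.016982) = 1/1.0638 = 0.9401; α₂ = α₁·K2/[H⁺] = 0.01596
α₁ + 2α₂ = 0.9720
DIC = CA / (α₁ + 2α₂) = 7.11 / 0.9720 = 7.31 mmol/kg

DIC = 7.31 mmol/kg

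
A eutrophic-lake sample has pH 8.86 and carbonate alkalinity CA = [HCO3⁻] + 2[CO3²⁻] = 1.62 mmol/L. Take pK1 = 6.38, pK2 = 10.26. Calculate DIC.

DIC = 1.57 mmol/L

CA = [HCO3⁻] + 2[CO3²⁻] = (α₁ + 2α₂)·DIC
At pH 8.86: [H⁺]/K1 = 10^-2.48 = 0.0033113, K2/[H⁺] = 10^-1.40 = 0.039811
α₁ = 1/(1 + 0.0033113 + 0.039811) = 1/1.0431 = 0.9587; α₂ = α₁·K2/[H⁺] = 0.03816
α₁ + 2α₂ = 1.0350
DIC = CA / (α₁ + 2α₂) = 1.62 / 1.0350 = 1.57 mmol/L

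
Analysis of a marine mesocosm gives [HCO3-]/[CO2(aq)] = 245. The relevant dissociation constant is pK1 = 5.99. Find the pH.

From K1 = [H⁺][HCO3-]/[CO2(aq)]:  pH = pK1 + log₁₀([HCO3-]/[CO2(aq)])
log₁₀(245) = +2.389
pH = 5.99 + (+2.389) = 8.38

pH = 8.38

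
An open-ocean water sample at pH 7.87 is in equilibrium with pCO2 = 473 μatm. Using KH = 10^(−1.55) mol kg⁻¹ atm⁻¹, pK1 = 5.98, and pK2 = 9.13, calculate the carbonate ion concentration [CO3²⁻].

[CO2*] = KH · pCO2 = 10^(−1.55) × 473×10^-6 = 1.333×10^-5 mol/kg
α₀ = 1/(1 + K1/[H⁺] + K1K2/[H⁺]²) = 1/(1 + 10^+1.89 + 10^+0.63) = 0.01206
DIC = [CO2*]/α₀ = 1.333×10^-5 / 0.01206 = 1.105 mmol/kg
[CO3²⁻] = α₂·DIC; α₂ = 0.05146, so [CO3²⁻] = 0.05146 × 1.105 = 0.0569 mmol/kg

[CO3²⁻] = 0.0569 mmol/kg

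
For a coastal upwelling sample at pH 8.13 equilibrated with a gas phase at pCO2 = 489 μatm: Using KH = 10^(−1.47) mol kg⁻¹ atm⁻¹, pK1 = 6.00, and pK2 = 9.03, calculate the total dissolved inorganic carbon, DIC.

DIC = 2.53 mmol/kg

[CO2*] = KH · pCO2 = 10^(−1.47) × 489×10^-6 = 1.657×10^-5 mol/kg
α₀ = 1/(1 + K1/[H⁺] + K1K2/[H⁺]²) = 1/(1 + 10^+2.13 + 10^+1.23) = 0.006541
DIC = [CO2*]/α₀ = 1.657×10^-5 / 0.006541 = 2.53 mmol/kg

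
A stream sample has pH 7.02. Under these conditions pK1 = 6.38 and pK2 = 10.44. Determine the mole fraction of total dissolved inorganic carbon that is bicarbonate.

α₁ = 1 / (1 + [H⁺]/K1 + K2/[H⁺]) = 1 / (1 + 10^-0.64 + 10^-3.42)
   = 1 / (1 + 0.22909 + 0.00038019) = 1/1.2295 = 0.8134

α₁ = 0.813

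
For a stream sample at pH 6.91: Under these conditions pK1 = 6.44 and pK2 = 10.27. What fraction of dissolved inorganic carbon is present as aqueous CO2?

α₀ = 0.253

α₀ = 1 / (1 + K1/[H⁺] + K1K2/[H⁺]²) = 1 / (1 + 10^+0.47 + 10^-2.89)
   = 1 / (1 + 2.9512 + 0.0012882) = 1/3.9525 = 0.2530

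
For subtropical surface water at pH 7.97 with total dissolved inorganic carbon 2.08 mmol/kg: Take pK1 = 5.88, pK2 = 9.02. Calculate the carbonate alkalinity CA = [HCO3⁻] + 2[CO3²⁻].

CA = [HCO3⁻] + 2[CO3²⁻] = (α₁ + 2α₂)·DIC
At pH 7.97: [H⁺]/K1 = 10^-2.09 = 0.0081283, K2/[H⁺] = 10^-1.05 = 0.089125
α₁ = 1/(1 + 0.0081283 + 0.089125) = 1/1.0973 = 0.9114; α₂ = α₁·K2/[H⁺] = 0.08123
α₁ + 2α₂ = 1.0738
CA = 1.0738 × 2.08 = 2.23 mmol/kg

CA = 2.23 mmol/kg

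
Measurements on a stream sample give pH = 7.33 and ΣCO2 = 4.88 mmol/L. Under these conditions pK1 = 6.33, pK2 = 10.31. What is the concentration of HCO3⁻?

[HCO3⁻] = 4.43 mmol/L

α₁ = 1 / (1 + [H⁺]/K1 + K2/[H⁺]) = 1 / (1 + 10^-1.00 + 10^-2.98)
   = 1 / (1 + 0.10000 + 0.0010471) = 1/1.1010 = 0.9082
[HCO3⁻] = α₁ × DIC = 0.9082 × 4.88 = 4.43 mmol/L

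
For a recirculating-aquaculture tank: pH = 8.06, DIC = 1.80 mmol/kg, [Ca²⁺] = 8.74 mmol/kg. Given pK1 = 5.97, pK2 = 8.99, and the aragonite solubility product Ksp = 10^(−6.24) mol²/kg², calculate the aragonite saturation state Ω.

Ω = 2.85

α₂ = 1 / (1 + [H⁺]/K2 + [H⁺]²/(K1K2)) = 1 / (1 + 10^+0.93 + 10^-1.16)
   = 1 / (1 + 8.5114 + 0.069183) = 1/9.5806 = 0.1044
[CO3²⁻] = α₂ × DIC = 0.1044 × 1.80 = 0.1879 mmol/kg
Ksp = 10^(−6.24) = 5.754×10^-7
Ω = [Ca²⁺][CO3²⁻]/Ksp = (8.74×10^-3)(1.879×10^-4) / 5.754×10^-7 = 2.85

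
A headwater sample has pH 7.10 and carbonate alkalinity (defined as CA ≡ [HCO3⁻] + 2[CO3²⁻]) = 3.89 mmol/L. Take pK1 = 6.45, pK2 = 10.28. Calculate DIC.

CA = [HCO3⁻] + 2[CO3²⁻] = (α₁ + 2α₂)·DIC
At pH 7.10: [H⁺]/K1 = 10^-0.65 = 0.22387, K2/[H⁺] = 10^-3.18 = 0.00066069
α₁ = 1/(1 + 0.22387 + 0.00066069) = 1/1.2245 = 0.8166; α₂ = α₁·K2/[H⁺] = 0.0005395
α₁ + 2α₂ = 0.8177
DIC = CA / (α₁ + 2α₂) = 3.89 / 0.8177 = 4.76 mmol/L

DIC = 4.76 mmol/L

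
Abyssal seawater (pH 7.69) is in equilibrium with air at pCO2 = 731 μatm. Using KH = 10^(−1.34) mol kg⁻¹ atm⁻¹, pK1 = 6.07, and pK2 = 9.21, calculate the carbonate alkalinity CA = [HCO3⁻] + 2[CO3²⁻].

[CO2*] = KH · pCO2 = 10^(−1.34) × 731×10^-6 = 3.341×10^-5 mol/kg
α₀ = 1/(1 + K1/[H⁺] + K1K2/[H⁺]²) = 1/(1 + 10^+1.62 + 10^+0.10) = 0.02276
DIC = [CO2*]/α₀ = 3.341×10^-5 / 0.02276 = 1.468 mmol/kg
CA = (α₁ + 2α₂)·DIC = (0.9486 + 2×0.02865) × 1.468 = 1.48 mmol/kg

CA = 1.48 mmol/kg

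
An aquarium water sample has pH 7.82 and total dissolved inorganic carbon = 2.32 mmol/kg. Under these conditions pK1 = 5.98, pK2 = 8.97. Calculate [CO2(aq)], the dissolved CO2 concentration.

α₀ = 1 / (1 + K1/[H⁺] + K1K2/[H⁺]²) = 1 / (1 + 10^+1.84 + 10^+0.69)
   = 1 / (1 + 69.183 + 4.8978) = 1/75.081 = 0.01332
[CO2*] = α₀ × DIC = 0.01332 × 2.32 = 0.0309 mmol/kg

[CO2*] = 0.0309 mmol/kg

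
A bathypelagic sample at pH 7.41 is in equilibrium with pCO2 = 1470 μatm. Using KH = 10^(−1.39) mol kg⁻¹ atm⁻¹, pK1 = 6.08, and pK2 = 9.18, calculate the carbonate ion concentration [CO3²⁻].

[CO2*] = KH · pCO2 = 10^(−1.39) × 1470×10^-6 = 5.988×10^-5 mol/kg
α₀ = 1/(1 + K1/[H⁺] + K1K2/[H⁺]²) = 1/(1 + 10^+1.33 + 10^-0.44) = 0.04397
DIC = [CO2*]/α₀ = 5.988×10^-5 / 0.04397 = 1.362 mmol/kg
[CO3²⁻] = α₂·DIC; α₂ = 0.01596, so [CO3²⁻] = 0.01596 × 1.362 = 0.0217 mmol/kg

[CO3²⁻] = 0.0217 mmol/kg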